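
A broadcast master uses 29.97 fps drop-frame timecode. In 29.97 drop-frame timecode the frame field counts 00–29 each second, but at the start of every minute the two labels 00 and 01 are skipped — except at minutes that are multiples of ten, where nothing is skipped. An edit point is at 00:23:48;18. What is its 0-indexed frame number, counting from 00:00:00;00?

Complete 10-minute blocks: 2, each 17982 frames → 35964.
Remaining 3 whole minutes in the current block: 1800 + 2 × 1798 = 5396 frames.
Within the current minute: 48 × 30 + 18 − 2 = 1456 (labels ;00/;01 skipped at this minute). Total = 35964 + 5396 + 1456 = 42816.

42816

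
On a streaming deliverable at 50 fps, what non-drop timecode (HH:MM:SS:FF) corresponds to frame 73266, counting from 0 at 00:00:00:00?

73266 ÷ 50 = 1465 full seconds, remainder 16 frames.
1465 s = 0 h 24 min 25 s.
Timecode: 00:24:25:16.

00:24:25:16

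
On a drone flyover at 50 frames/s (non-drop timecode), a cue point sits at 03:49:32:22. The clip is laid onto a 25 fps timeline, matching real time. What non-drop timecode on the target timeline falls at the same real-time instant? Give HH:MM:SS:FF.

Source frame index: (3×3600 + 49×60 + 32) × 50 + 22 = 688622.
Real time: 688622 / (50) = 344311/25 s.
Target frame: (344311/25) × (25) = 344311.
At 25 labels/s: frame 344311 → 03:49:32:11.

03:49:32:11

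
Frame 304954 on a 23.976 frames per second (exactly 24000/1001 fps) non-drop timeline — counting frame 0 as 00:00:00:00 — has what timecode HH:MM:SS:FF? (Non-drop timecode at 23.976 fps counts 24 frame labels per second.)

03:31:46:10

304954 ÷ 24 = 12706 full seconds, remainder 10 frames.
12706 s = 3 h 31 min 46 s.
Timecode: 03:31:46:10.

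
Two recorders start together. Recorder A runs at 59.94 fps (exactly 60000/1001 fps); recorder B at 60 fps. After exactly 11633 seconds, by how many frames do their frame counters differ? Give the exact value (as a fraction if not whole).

697980/1001 frames

A emits 60000/1001 × 11633 = 697980000/1001 frames; B emits 60 × 11633 = 697980.
Difference = 697980/1001 frames (≈ 697.2827); B is ahead of A.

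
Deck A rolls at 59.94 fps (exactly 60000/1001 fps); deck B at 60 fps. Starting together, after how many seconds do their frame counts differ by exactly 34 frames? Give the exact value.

The gap grows by |60 − 60000/1001| = 60/1001 frames per second.
Time for a 34-frame gap: 34 ÷ (60/1001) = 17017/30 s.

17017/30 seconds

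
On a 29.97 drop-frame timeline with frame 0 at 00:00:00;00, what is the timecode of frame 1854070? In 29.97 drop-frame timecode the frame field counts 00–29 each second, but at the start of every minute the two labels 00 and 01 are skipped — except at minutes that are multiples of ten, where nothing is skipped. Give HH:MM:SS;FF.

17:11:04;06

Ten DF minutes hold 17982 frames, so frame 1854070 lies in block 103 (frames 1852146–1870127) with 1924 frames into that block.
The block's first minute is 1800 frames and the rest 1798 each; 1924 frames reaches minute 1, so 103 × 18 + 1 × 2 = 1856 labels have been skipped so far.
Adding those back, label number 1854070 + 1856 = 1855926 at 30 labels/s is 61864 s + 6 f = 17 h 11 min 4 s frame 6, i.e. 17:11:04;06.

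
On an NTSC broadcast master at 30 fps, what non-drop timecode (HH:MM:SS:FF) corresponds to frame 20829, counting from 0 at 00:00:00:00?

00:11:34:09

20829 ÷ 30 = 694 full seconds, remainder 9 frames.
694 s = 0 h 11 min 34 s.
Timecode: 00:11:34:09.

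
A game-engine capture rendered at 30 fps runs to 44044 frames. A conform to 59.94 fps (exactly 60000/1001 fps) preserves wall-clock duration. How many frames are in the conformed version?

88000 frames

Target frames = source frames × (target rate / source rate) = 44044 × (60000/1001)/(30) = 44044 × 2000/1001 = 88000.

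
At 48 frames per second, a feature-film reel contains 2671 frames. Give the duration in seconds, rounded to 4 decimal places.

55.6458 seconds

Running time = 2671 × 1/48 = 2671/48 s ≈ 55.6458 s.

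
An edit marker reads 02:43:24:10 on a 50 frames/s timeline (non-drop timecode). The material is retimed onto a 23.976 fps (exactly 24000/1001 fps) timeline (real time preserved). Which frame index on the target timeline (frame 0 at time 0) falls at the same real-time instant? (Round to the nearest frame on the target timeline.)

Source frame index: (2×3600 + 43×60 + 24) × 50 + 10 = 490210.
Real time: 490210 / (50) = 49021/5 s.
Target frame: (49021/5) × (24000/1001) = 33614400/143 ≈ 235065.734 → 235066.

frame 235066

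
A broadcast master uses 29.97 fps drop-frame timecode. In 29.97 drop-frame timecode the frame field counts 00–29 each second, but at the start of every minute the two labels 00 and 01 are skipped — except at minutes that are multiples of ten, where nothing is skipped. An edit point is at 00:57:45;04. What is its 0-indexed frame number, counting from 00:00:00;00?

103850

Complete 10-minute blocks: 5, each 17982 frames → 89910.
Remaining 7 whole minutes in the current block: 1800 + 6 × 1798 = 12588 frames.
Within the current minute: 45 × 30 + 4 − 2 = 1352 (labels ;00/;01 skipped at this minute). Total = 89910 + 12588 + 1352 = 103850.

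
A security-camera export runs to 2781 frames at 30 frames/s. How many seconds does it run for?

92.7 seconds

Running time = 2781 / (30) = 92.7 s.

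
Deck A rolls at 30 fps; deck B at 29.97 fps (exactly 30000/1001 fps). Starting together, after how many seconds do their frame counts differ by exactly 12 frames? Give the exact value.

The gap grows by |30000/1001 − 30| = 30/1001 frames per second.
Time for a 12-frame gap: 12 ÷ (30/1001) = 400.4 s.

400.4 seconds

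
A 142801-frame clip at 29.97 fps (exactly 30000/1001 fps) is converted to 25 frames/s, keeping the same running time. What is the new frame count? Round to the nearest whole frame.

119120 frames

Frames at target rate = 142801 × (25) / (30000/1001) = 142943801/1200 ≈ 119119.834.
Nearest whole frame: 119120.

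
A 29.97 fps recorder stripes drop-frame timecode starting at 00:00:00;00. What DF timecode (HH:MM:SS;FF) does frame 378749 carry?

Each 10-minute DF block holds 10 × 60 × 30 − 9 × 2 = 17982 frames. 378749 ÷ 17982 → 21 full blocks, remainder 1127.
Within the partial block the first minute is 1800 frames and each further minute 1798, so 0 further minute boundaries passed. Total skipped labels = 18 × 21 + 2 × 0 = 378.
Non-drop label index = 378749 + 378 = 379127; at 30 labels/s that is 03:30:37:17, i.e. DF 03:30:37;17.

03:30:37;17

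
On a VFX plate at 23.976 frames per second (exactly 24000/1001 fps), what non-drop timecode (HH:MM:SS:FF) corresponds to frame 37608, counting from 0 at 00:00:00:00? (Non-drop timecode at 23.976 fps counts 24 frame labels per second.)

37608 ÷ 24 = 1567 full seconds, remainder 0 frames.
1567 s = 0 h 26 min 7 s.
Timecode: 00:26:07:00.

00:26:07:00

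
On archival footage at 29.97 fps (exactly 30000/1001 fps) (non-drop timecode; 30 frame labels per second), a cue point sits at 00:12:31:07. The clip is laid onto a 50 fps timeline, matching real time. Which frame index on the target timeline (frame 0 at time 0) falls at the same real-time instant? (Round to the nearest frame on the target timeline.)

Source frame index: (0×3600 + 12×60 + 31) × 30 + 7 = 22537.
Real time: 22537 / (30000/1001) = 22559537/30000 s.
Target frame: (22559537/30000) × (50) = 22559537/600 ≈ 37599.228 → 37599.

frame 37599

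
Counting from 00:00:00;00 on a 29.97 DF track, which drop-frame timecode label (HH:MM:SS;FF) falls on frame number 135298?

Each 10-minute DF block holds 10 × 60 × 30 − 9 × 2 = 17982 frames. 135298 ÷ 17982 → 7 full blocks, remainder 9424.
Within the partial block the first minute is 1800 frames and each further minute 1798, so 5 further minute boundaries passed. Total skipped labels = 18 × 7 + 2 × 5 = 136.
Non-drop label index = 135298 + 136 = 135434; at 30 labels/s that is 01:15:14:14, i.e. DF 01:15:14;14.

01:15:14;14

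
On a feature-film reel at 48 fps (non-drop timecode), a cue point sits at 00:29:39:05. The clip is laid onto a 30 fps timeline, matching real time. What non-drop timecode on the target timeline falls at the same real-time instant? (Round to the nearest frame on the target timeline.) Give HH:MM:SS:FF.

00:29:39:03

Source frame index: (0×3600 + 29×60 + 39) × 48 + 5 = 85397.
Real time: 85397 / (48) = 85397/48 s.
Target frame: (85397/48) × (30) = 426985/8 ≈ 53373.125 → 53373.
At 30 labels/s: frame 53373 → 00:29:39:03.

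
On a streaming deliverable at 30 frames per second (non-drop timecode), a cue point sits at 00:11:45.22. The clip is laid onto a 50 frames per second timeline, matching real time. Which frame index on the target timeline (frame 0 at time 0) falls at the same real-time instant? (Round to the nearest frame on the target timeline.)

Source frame index: (0×3600 + 11×60 + 45) × 30 + 22 = 21172.
Real time: 21172 / (30) = 10586/15 s.
Target frame: (10586/15) × (50) = 105860/3 ≈ 35286.667 → 35287.

frame 35287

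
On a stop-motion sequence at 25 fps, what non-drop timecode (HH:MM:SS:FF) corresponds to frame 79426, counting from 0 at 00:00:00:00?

79426 ÷ 25 = 3177 full seconds, remainder 1 frame.
3177 s = 0 h 52 min 57 s.
Timecode: 00:52:57:01.

00:52:57:01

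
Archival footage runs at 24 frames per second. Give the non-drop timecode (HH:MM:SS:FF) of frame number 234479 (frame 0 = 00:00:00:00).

02:42:49:23

234479 ÷ 24 = 9769 full seconds, remainder 23 frames.
9769 s = 2 h 42 min 49 s.
Timecode: 02:42:49:23.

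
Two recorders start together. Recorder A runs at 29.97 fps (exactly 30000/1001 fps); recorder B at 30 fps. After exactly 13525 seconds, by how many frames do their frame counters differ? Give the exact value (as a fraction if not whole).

405750/1001 frames

A emits 30000/1001 × 13525 = 405750000/1001 frames; B emits 30 × 13525 = 405750.
Difference = 405750/1001 frames (≈ 405.3447); B is ahead of A.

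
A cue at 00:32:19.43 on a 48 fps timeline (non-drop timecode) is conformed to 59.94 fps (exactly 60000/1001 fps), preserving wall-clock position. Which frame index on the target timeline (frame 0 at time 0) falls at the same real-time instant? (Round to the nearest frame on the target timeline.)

Source frame index: (0×3600 + 32×60 + 19) × 48 + 43 = 93115.
Real time: 93115 / (48) = 93115/48 s.
Target frame: (93115/48) × (60000/1001) = 10581250/91 ≈ 116277.473 → 116277.

frame 116277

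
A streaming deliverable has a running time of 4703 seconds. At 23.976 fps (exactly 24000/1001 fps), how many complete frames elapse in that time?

Frames = 4703 × 24000/1001 = 112872000/1001 ≈ 112759.2408.
Complete frames: 112759.

112759 frames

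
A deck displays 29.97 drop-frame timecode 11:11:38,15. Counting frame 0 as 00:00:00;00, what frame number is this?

1207747

Complete 10-minute blocks: 67, each 17982 frames → 1204794.
Remaining 1 whole minute in the current block: 1800 + 0 × 1798 = 1800 frames.
Within the current minute: 38 × 30 + 15 − 2 = 1153 (labels ;00/;01 skipped at this minute). Total = 1204794 + 1800 + 1153 = 1207747.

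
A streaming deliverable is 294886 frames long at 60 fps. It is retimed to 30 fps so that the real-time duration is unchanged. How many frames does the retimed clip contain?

Target frames = source frames × (target rate / source rate) = 294886 × (30)/(60) = 294886 × 1/2 = 147443.

147443 frames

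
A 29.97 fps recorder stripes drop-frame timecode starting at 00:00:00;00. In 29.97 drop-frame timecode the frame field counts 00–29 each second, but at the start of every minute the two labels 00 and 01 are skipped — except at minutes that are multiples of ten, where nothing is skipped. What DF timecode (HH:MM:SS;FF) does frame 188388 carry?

Ten DF minutes hold 17982 frames, so frame 188388 lies in block 10 (frames 179820–197801) with 8568 frames into that block.
The block's first minute is 1800 frames and the rest 1798 each; 8568 frames reaches minute 4, so 10 × 18 + 4 × 2 = 188 labels have been skipped so far.
Adding those back, label number 188388 + 188 = 188576 at 30 labels/s is 6285 s + 26 f = 1 h 44 min 45 s frame 26, i.e. 01:44:45;26.

01:44:45;26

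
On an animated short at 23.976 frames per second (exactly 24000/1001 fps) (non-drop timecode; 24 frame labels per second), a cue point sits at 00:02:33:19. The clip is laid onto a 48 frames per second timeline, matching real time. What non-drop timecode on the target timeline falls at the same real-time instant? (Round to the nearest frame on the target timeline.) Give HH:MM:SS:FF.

Source frame index: (0×3600 + 2×60 + 33) × 24 + 19 = 3691.
Real time: 3691 / (24000/1001) = 3694691/24000 s.
Target frame: (3694691/24000) × (48) = 3694691/500 ≈ 7389.382 → 7389.
At 48 labels/s: frame 7389 → 00:02:33:45.

00:02:33:45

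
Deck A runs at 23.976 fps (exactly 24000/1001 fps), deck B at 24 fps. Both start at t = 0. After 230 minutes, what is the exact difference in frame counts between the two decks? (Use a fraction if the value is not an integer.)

230 min = 13800 s.
A emits 24000/1001 × 13800 = 331200000/1001 frames; B emits 24 × 13800 = 331200.
Difference = 331200/1001 frames (≈ 330.8691); B is ahead of A.

331200/1001 frames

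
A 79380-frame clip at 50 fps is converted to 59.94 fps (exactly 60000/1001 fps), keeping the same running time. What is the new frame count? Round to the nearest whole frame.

Frames at target rate = 79380 × (60000/1001) / (50) = 13608000/143 ≈ 95160.839.
Nearest whole frame: 95161.

95161 frames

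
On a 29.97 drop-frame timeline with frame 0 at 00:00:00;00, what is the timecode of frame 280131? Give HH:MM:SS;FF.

02:35:47;01

Ten DF minutes hold 17982 frames, so frame 280131 lies in block 15 (frames 269730–287711) with 10401 frames into that block.
The block's first minute is 1800 frames and the rest 1798 each; 10401 frames reaches minute 5, so 15 × 18 + 5 × 2 = 280 labels have been skipped so far.
Adding those back, label number 280131 + 280 = 280411 at 30 labels/s is 9347 s + 1 f = 2 h 35 min 47 s frame 1, i.e. 02:35:47;01.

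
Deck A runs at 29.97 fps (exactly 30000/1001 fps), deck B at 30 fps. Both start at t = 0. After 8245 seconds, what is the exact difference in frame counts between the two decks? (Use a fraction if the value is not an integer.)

247350/1001 frames

A emits 30000/1001 × 8245 = 247350000/1001 frames; B emits 30 × 8245 = 247350.
Difference = 247350/1001 frames (≈ 247.1029); B is ahead of A.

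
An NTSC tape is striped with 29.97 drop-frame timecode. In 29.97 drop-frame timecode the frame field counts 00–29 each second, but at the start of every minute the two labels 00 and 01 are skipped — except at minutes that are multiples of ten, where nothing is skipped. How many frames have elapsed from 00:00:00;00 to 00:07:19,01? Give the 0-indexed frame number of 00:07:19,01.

13157

Complete 10-minute blocks: 0, each 17982 frames → 0.
Remaining 7 whole minutes in the current block: 1800 + 6 × 1798 = 12588 frames.
Within the current minute: 19 × 30 + 1 − 2 = 569 (labels ;00/;01 skipped at this minute). Total = 0 + 12588 + 569 = 13157.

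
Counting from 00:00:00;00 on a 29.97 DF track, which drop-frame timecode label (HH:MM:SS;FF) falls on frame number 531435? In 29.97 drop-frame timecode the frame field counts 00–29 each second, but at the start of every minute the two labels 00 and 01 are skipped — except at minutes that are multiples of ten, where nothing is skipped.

Ten DF minutes hold 17982 frames, so frame 531435 lies in block 29 (frames 521478–539459) with 9957 frames into that block.
The block's first minute is 1800 frames and the rest 1798 each; 9957 frames reaches minute 5, so 29 × 18 + 5 × 2 = 532 labels have been skipped so far.
Adding those back, label number 531435 + 532 = 531967 at 30 labels/s is 17732 s + 7 f = 4 h 55 min 32 s frame 7, i.e. 04:55:32;07.

04:55:32;07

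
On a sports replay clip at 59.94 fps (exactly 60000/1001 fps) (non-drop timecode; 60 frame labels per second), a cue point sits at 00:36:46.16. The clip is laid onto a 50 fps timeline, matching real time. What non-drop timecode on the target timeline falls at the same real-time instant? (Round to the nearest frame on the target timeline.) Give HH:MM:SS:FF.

Source frame index: (0×3600 + 36×60 + 46) × 60 + 16 = 132376.
Real time: 132376 / (60000/1001) = 16563547/7500 s.
Target frame: (16563547/7500) × (50) = 16563547/150 ≈ 110423.647 → 110424.
At 50 labels/s: frame 110424 → 00:36:48:24.

00:36:48:24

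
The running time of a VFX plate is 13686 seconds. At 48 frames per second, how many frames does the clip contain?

Frames = 13686 × 48 = 656928.

656928 frames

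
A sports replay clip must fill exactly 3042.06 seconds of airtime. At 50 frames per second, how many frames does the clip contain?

Frames = 3042.06 × 50 = 152103.

152103 frames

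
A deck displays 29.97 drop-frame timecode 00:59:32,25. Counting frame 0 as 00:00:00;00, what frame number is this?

As if non-drop at 30 labels/s: (0 × 3600 + 59 × 60 + 32) × 30 + 25 = 107185.
Minute boundaries passed: 59; those not divisible by 10: 59 − 5 = 54; dropped labels = 2 × 54 = 108.
Actual frame index = 107185 − 108 = 107077.

107077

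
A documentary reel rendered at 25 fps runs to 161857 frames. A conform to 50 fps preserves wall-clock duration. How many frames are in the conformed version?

Target frames = source frames × (target rate / source rate) = 161857 × (50)/(25) = 161857 × 2 = 323714.

323714 frames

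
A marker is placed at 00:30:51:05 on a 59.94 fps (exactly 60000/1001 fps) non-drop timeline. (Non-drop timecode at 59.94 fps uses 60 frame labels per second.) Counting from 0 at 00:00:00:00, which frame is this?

Total seconds to the label: (0 × 3600 + 30 × 60 + 51) = 1851.
Frame index = 1851 × 60 + 5 = 111065.

111065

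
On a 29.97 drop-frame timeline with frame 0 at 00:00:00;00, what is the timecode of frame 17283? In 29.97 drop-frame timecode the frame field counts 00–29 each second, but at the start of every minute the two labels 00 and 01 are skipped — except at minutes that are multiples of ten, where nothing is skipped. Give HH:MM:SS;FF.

00:09:36;21

Each 10-minute DF block holds 10 × 60 × 30 − 9 × 2 = 17982 frames. 17283 ÷ 17982 → 0 full blocks, remainder 17283.
Within the partial block the first minute is 1800 frames and each further minute 1798, so 9 further minute boundaries passed. Total skipped labels = 18 × 0 + 2 × 9 = 18.
Non-drop label index = 17283 + 18 = 17301; at 30 labels/s that is 00:09:36:21, i.e. DF 00:09:36;21.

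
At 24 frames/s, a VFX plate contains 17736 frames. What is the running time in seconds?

739 seconds

Running time = 17736 / (24) = 739 s.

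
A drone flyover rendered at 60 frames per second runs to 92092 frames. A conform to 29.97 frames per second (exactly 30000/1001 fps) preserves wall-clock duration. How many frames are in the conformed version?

Target frames = source frames × (target rate / source rate) = 92092 × (30000/1001)/(60) = 92092 × 500/1001 = 46000.

46000 frames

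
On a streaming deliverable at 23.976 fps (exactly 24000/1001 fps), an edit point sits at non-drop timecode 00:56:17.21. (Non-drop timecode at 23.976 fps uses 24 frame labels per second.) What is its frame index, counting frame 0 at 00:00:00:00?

Total seconds to the label: (0 × 3600 + 56 × 60 + 17) = 3377.
Frame index = 3377 × 24 + 21 = 81069.

frame 81069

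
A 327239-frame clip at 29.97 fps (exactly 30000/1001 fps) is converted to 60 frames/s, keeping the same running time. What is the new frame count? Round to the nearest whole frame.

Frames at target rate = 327239 × (60) / (30000/1001) = 327566239/500 ≈ 655132.478.
Nearest whole frame: 655132.

655132 frames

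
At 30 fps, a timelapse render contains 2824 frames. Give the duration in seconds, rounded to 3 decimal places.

94.133 seconds

Running time = 2824 × 1/30 = 1412/15 s ≈ 94.133 s.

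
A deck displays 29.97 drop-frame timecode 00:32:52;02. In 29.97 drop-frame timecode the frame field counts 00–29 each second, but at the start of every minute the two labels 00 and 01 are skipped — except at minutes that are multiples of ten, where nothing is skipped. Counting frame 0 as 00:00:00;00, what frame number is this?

59104

Complete 10-minute blocks: 3, each 17982 frames → 53946.
Remaining 2 whole minutes in the current block: 1800 + 1 × 1798 = 3598 frames.
Within the current minute: 52 × 30 + 2 − 2 = 1560 (labels ;00/;01 skipped at this minute). Total = 53946 + 3598 + 1560 = 59104.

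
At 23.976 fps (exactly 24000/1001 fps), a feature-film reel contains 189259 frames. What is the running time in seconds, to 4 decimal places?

Running time = 189259 × 1001/24000 = 189448259/24000 s ≈ 7893.6775 s.

7893.6775 seconds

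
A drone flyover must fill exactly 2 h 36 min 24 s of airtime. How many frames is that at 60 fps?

563040 frames

2 h 36 min 24 s = 9384 s.
Frames = 9384 × 60 = 563040.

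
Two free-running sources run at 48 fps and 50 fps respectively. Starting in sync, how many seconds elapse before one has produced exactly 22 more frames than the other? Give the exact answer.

11 seconds

The gap grows by |50 − 48| = 2 frames per second.
Time for a 22-frame gap: 22 ÷ (2) = 11 s.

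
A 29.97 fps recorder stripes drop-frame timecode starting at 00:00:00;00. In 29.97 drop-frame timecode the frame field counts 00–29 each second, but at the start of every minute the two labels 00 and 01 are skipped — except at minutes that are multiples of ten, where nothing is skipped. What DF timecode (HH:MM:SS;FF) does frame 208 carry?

00:00:06;28

Ten DF minutes hold 17982 frames, so frame 208 lies in block 0 (frames 0–17981) with 208 frames into that block.
The block's first minute is 1800 frames and the rest 1798 each; 208 frames reaches minute 0, so 0 × 18 + 0 × 2 = 0 labels have been skipped so far.
Adding those back, label number 208 + 0 = 208 at 30 labels/s is 6 s + 28 f = 0 h 0 min 6 s frame 28, i.e. 00:00:06;28.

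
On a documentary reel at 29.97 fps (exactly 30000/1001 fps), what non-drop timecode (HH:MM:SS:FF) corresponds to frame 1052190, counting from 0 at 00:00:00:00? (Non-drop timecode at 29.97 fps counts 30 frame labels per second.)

09:44:33:00

1052190 ÷ 30 = 35073 full seconds, remainder 0 frames.
35073 s = 9 h 44 min 33 s.
Timecode: 09:44:33:00.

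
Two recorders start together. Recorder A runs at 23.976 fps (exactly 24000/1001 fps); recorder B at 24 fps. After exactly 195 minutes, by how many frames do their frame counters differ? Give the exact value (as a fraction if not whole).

195 min = 11700 s.
A emits 24000/1001 × 11700 = 21600000/77 frames; B emits 24 × 11700 = 280800.
Difference = 21600/77 frames (≈ 280.5195); B is ahead of A.

21600/77 frames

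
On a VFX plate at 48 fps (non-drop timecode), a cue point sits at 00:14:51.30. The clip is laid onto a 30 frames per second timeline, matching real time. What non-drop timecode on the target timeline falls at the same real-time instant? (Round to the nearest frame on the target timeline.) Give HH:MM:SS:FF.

00:14:51:19

Source frame index: (0×3600 + 14×60 + 51) × 48 + 30 = 42798.
Real time: 42798 / (48) = 7133/8 s.
Target frame: (7133/8) × (30) = 106995/4 ≈ 26748.750 → 26749.
At 30 labels/s: frame 26749 → 00:14:51:19.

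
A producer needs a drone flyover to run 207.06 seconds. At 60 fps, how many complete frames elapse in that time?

12423 frames

Frames = 207.06 × 60 = 62118/5 ≈ 12423.6000.
Complete frames: 12423.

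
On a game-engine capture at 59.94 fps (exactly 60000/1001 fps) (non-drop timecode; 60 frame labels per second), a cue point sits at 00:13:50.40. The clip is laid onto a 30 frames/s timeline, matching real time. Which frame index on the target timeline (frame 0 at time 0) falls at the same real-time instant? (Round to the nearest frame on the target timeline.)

Source frame index: (0×3600 + 13×60 + 50) × 60 + 40 = 49840.
Real time: 49840 / (60000/1001) = 623623/750 s.
Target frame: (623623/750) × (30) = 623623/25 ≈ 24944.920 → 24945.

frame 24945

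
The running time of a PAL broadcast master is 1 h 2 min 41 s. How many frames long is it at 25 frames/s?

94025 frames

1 h 2 min 41 s = 3761 s.
Frames = 3761 × 25 = 94025.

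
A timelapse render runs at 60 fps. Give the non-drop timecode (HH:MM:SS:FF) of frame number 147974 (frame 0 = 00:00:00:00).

147974 ÷ 60 = 2466 full seconds, remainder 14 frames.
2466 s = 0 h 41 min 6 s.
Timecode: 00:41:06:14.

00:41:06:14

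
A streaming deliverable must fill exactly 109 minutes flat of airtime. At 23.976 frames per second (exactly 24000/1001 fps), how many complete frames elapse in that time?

156803 frames

109 min = 6540 s.
Frames = 6540 × 24000/1001 = 156960000/1001 ≈ 156803.1968.
Complete frames: 156803.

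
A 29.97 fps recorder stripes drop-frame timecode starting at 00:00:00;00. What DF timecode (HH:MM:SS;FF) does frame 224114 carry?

Each 10-minute DF block holds 10 × 60 × 30 − 9 × 2 = 17982 frames. 224114 ÷ 17982 → 12 full blocks, remainder 8330.
Within the partial block the first minute is 1800 frames and each further minute 1798, so 4 further minute boundaries passed. Total skipped labels = 18 × 12 + 2 × 4 = 224.
Non-drop label index = 224114 + 224 = 224338; at 30 labels/s that is 02:04:37:28, i.e. DF 02:04:37;28.

02:04:37;28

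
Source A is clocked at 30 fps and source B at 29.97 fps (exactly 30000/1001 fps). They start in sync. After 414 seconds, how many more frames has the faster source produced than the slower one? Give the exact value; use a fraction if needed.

12420/1001 frames

A emits 30 × 414 = 12420 frames; B emits 30000/1001 × 414 = 12420000/1001.
Difference = 12420/1001 frames (≈ 12.4076); B is behind A.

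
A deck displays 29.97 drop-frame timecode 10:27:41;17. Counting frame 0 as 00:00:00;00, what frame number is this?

As if non-drop at 30 labels/s: (10 × 3600 + 27 × 60 + 41) × 30 + 17 = 1129847.
Minute boundaries passed: 627; those not divisible by 10: 627 − 62 = 565; dropped labels = 2 × 565 = 1130.
Actual frame index = 1129847 − 1130 = 1128717.

1128717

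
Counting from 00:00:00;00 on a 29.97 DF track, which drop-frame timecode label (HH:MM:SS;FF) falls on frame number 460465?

04:16:04;07

Each 10-minute DF block holds 10 × 60 × 30 − 9 × 2 = 17982 frames. 460465 ÷ 17982 → 25 full blocks, remainder 10915.
Within the partial block the first minute is 1800 frames and each further minute 1798, so 6 further minute boundaries passed. Total skipped labels = 18 × 25 + 2 × 6 = 462.
Non-drop label index = 460465 + 462 = 460927; at 30 labels/s that is 04:16:04:07, i.e. DF 04:16:04;07.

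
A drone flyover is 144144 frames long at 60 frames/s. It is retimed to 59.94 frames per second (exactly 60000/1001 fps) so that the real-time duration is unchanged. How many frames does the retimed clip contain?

Target frames = source frames × (target rate / source rate) = 144144 × (60000/1001)/(60) = 144144 × 1000/1001 = 144000.

144000 frames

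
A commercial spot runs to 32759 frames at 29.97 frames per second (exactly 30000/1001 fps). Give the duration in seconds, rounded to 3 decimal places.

Running time = 32759 × 1001/30000 = 32791759/30000 s ≈ 1093.059 s.

1093.059 seconds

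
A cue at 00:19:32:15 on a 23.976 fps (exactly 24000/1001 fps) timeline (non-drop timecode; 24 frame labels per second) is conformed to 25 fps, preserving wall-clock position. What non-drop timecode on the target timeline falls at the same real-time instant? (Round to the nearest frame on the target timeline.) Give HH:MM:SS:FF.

00:19:33:20

Source frame index: (0×3600 + 19×60 + 32) × 24 + 15 = 28143.
Real time: 28143 / (24000/1001) = 9390381/8000 s.
Target frame: (9390381/8000) × (25) = 9390381/320 ≈ 29344.941 → 29345.
At 25 labels/s: frame 29345 → 00:19:33:20.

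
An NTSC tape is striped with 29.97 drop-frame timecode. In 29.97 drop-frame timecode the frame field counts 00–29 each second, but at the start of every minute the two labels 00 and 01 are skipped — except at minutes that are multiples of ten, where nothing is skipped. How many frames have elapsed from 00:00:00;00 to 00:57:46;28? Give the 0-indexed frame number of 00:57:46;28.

103904

Complete 10-minute blocks: 5, each 17982 frames → 89910.
Remaining 7 whole minutes in the current block: 1800 + 6 × 1798 = 12588 frames.
Within the current minute: 46 × 30 + 28 − 2 = 1406 (labels ;00/;01 skipped at this minute). Total = 89910 + 12588 + 1406 = 103904.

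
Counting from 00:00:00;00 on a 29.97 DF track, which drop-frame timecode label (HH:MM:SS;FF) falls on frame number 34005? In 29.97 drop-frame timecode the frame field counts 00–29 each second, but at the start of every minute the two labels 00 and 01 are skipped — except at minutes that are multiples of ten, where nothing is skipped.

00:18:54;19

Ten DF minutes hold 17982 frames, so frame 34005 lies in block 1 (frames 17982–35963) with 16023 frames into that block.
The block's first minute is 1800 frames and the rest 1798 each; 16023 frames reaches minute 8, so 1 × 18 + 8 × 2 = 34 labels have been skipped so far.
Adding those back, label number 34005 + 34 = 34039 at 30 labels/s is 1134 s + 19 f = 0 h 18 min 54 s frame 19, i.e. 00:18:54;19.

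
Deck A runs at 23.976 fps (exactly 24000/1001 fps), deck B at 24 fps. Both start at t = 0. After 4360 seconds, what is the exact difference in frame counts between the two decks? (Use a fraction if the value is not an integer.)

104640/1001 frames

A emits 24000/1001 × 4360 = 104640000/1001 frames; B emits 24 × 4360 = 104640.
Difference = 104640/1001 frames (≈ 104.5355); B is ahead of A.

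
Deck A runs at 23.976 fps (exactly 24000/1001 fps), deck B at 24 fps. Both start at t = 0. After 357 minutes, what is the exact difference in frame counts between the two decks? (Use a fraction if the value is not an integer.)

357 min = 21420 s.
A emits 24000/1001 × 21420 = 73440000/143 frames; B emits 24 × 21420 = 514080.
Difference = 73440/143 frames (≈ 513.5664); B is ahead of A.

73440/143 frames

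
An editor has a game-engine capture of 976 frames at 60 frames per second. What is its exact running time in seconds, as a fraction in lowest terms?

Running time = 976 ÷ (60) = 976 × 1/60 = 244/15 s.

244/15 seconds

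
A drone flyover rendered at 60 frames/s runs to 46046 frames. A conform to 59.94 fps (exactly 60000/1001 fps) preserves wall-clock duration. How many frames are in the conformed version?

46000 frames

Target frames = source frames × (target rate / source rate) = 46046 × (60000/1001)/(60) = 46046 × 1000/1001 = 46000.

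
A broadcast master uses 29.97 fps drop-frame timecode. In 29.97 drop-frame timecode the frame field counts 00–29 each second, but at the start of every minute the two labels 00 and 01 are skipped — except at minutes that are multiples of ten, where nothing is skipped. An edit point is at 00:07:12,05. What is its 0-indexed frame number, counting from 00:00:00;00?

12951

As if non-drop at 30 labels/s: (0 × 3600 + 7 × 60 + 12) × 30 + 5 = 12965.
Minute boundaries passed: 7; those not divisible by 10: 7 − 0 = 7; dropped labels = 2 × 7 = 14.
Actual frame index = 12965 − 14 = 12951.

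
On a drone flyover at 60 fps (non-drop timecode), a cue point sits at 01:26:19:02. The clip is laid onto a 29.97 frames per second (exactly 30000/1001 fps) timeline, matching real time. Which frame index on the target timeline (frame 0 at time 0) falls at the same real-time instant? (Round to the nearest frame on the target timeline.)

frame 155216

Source frame index: (1×3600 + 26×60 + 19) × 60 + 2 = 310742.
Real time: 310742 / (60) = 155371/30 s.
Target frame: (155371/30) × (30000/1001) = 155371000/1001 ≈ 155215.784 → 155216.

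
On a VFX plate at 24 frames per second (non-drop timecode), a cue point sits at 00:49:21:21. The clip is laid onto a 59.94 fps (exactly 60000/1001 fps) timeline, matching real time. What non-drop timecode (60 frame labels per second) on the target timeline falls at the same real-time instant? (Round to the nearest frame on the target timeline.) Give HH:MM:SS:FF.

Source frame index: (0×3600 + 49×60 + 21) × 24 + 21 = 71085.
Real time: 71085 / (24) = 23695/8 s.
Target frame: (23695/8) × (60000/1001) = 25387500/143 ≈ 177534.965 → 177535.
At 60 labels/s: frame 177535 → 00:49:18:55.

00:49:18:55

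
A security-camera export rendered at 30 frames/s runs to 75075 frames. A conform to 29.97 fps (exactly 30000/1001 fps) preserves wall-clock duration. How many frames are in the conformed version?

75000 frames

Target frames = source frames × (target rate / source rate) = 75075 × (30000/1001)/(30) = 75075 × 1000/1001 = 75000.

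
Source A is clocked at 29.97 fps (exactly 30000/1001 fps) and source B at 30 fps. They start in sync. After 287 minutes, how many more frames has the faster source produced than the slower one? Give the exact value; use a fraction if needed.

287 min = 17220 s.
A emits 30000/1001 × 17220 = 73800000/143 frames; B emits 30 × 17220 = 516600.
Difference = 73800/143 frames (≈ 516.0839); B is ahead of A.

73800/143 frames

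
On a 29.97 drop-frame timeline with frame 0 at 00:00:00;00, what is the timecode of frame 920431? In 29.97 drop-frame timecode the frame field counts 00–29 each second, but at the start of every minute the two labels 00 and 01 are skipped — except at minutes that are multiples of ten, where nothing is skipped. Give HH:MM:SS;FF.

Ten DF minutes hold 17982 frames, so frame 920431 lies in block 51 (frames 917082–935063) with 3349 frames into that block.
The block's first minute is 1800 frames and the rest 1798 each; 3349 frames reaches minute 1, so 51 × 18 + 1 × 2 = 920 labels have been skipped so far.
Adding those back, label number 920431 + 920 = 921351 at 30 labels/s is 30711 s + 21 f = 8 h 31 min 51 s frame 21, i.e. 08:31:51;21.

08:31:51;21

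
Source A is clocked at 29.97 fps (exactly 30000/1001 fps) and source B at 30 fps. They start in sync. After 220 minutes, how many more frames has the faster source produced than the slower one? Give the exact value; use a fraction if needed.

36000/91 frames

220 min = 13200 s.
A emits 30000/1001 × 13200 = 36000000/91 frames; B emits 30 × 13200 = 396000.
Difference = 36000/91 frames (≈ 395.6044); B is ahead of A.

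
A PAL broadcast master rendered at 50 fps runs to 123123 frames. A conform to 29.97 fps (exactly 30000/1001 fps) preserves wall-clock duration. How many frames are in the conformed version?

Target frames = source frames × (target rate / source rate) = 123123 × (30000/1001)/(50) = 123123 × 600/1001 = 73800.

73800 frames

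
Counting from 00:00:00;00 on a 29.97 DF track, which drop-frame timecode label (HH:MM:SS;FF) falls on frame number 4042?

00:02:14;26

Each 10-minute DF block holds 10 × 60 × 30 − 9 × 2 = 17982 frames. 4042 ÷ 17982 → 0 full blocks, remainder 4042.
Within the partial block the first minute is 1800 frames and each further minute 1798, so 2 further minute boundaries passed. Total skipped labels = 18 × 0 + 2 × 2 = 4.
Non-drop label index = 4042 + 4 = 4046; at 30 labels/s that is 00:02:14:26, i.e. DF 00:02:14;26.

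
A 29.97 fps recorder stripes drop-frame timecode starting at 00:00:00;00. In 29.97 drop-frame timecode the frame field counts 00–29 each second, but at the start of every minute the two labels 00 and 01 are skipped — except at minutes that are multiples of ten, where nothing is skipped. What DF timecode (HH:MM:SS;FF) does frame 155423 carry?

01:26:25;29

Each 10-minute DF block holds 10 × 60 × 30 − 9 × 2 = 17982 frames. 155423 ÷ 17982 → 8 full blocks, remainder 11567.
Within the partial block the first minute is 1800 frames and each further minute 1798, so 6 further minute boundaries passed. Total skipped labels = 18 × 8 + 2 × 6 = 156.
Non-drop label index = 155423 + 156 = 155579; at 30 labels/s that is 01:26:25:29, i.e. DF 01:26:25;29.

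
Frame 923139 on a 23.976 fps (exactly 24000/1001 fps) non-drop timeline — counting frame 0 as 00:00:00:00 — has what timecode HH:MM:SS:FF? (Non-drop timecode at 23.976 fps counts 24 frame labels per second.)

923139 ÷ 24 = 38464 full seconds, remainder 3 frames.
38464 s = 10 h 41 min 4 s.
Timecode: 10:41:04:03.

10:41:04:03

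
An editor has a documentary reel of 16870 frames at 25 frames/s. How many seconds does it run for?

674.8 seconds

Running time = 16870 / (25) = 674.8 s.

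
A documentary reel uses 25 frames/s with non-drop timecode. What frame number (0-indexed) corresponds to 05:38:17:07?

frame 507432

Total seconds to the label: (5 × 3600 + 38 × 60 + 17) = 20297.
Frame index = 20297 × 25 + 7 = 507432.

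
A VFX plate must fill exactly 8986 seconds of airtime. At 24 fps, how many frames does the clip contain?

Frames = 8986 × 24 = 215664.

215664 frames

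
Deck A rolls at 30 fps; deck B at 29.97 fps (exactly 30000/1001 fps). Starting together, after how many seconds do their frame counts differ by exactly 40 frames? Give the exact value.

The gap grows by |30000/1001 − 30| = 30/1001 frames per second.
Time for a 40-frame gap: 40 ÷ (30/1001) = 4004/3 s.

4004/3 seconds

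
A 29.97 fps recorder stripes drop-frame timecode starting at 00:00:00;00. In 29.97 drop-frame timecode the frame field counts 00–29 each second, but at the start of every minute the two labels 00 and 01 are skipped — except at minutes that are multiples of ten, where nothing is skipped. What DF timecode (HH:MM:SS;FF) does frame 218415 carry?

Ten DF minutes hold 17982 frames, so frame 218415 lies in block 12 (frames 215784–233765) with 2631 frames into that block.
The block's first minute is 1800 frames and the rest 1798 each; 2631 frames reaches minute 1, so 12 × 18 + 1 × 2 = 218 labels have been skipped so far.
Adding those back, label number 218415 + 218 = 218633 at 30 labels/s is 7287 s + 23 f = 2 h 1 min 27 s frame 23, i.e. 02:01:27;23.

02:01:27;23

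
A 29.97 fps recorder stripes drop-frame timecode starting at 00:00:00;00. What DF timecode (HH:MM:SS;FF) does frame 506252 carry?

Ten DF minutes hold 17982 frames, so frame 506252 lies in block 28 (frames 503496–521477) with 2756 frames into that block.
The block's first minute is 1800 frames and the rest 1798 each; 2756 frames reaches minute 1, so 28 × 18 + 1 × 2 = 506 labels have been skipped so far.
Adding those back, label number 506252 + 506 = 506758 at 30 labels/s is 16891 s + 28 f = 4 h 41 min 31 s frame 28, i.e. 04:41:31;28.

04:41:31;28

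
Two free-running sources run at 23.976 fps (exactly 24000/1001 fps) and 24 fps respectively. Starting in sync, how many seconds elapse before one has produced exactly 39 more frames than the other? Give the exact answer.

The gap grows by |24 − 24000/1001| = 24/1001 frames per second.
Time for a 39-frame gap: 39 ÷ (24/1001) = 1626.625 s.

1626.625 seconds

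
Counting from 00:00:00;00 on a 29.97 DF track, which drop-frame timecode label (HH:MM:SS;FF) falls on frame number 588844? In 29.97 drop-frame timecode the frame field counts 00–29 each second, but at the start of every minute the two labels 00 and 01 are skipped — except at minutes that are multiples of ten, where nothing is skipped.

Ten DF minutes hold 17982 frames, so frame 588844 lies in block 32 (frames 575424–593405) with 13420 frames into that block.
The block's first minute is 1800 frames and the rest 1798 each; 13420 frames reaches minute 7, so 32 × 18 + 7 × 2 = 590 labels have been skipped so far.
Adding those back, label number 588844 + 590 = 589434 at 30 labels/s is 19647 s + 24 f = 5 h 27 min 27 s frame 24, i.e. 05:27:27;24.

05:27:27;24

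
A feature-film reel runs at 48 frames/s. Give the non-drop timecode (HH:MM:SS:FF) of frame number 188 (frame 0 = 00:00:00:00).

00:00:03:44

188 ÷ 48 = 3 full seconds, remainder 44 frames.
3 s = 0 h 0 min 3 s.
Timecode: 00:00:03:44.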